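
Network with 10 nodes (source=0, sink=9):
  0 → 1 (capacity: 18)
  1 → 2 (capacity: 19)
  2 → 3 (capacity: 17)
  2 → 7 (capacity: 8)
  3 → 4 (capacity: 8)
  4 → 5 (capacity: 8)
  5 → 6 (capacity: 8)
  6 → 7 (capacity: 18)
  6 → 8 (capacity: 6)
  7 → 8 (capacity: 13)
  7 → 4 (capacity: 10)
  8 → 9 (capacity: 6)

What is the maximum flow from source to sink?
Maximum flow = 6

Max flow: 6

Flow assignment:
  0 → 1: 6/18
  1 → 2: 6/19
  2 → 3: 6/17
  3 → 4: 6/8
  4 → 5: 6/8
  5 → 6: 6/8
  6 → 8: 6/6
  8 → 9: 6/6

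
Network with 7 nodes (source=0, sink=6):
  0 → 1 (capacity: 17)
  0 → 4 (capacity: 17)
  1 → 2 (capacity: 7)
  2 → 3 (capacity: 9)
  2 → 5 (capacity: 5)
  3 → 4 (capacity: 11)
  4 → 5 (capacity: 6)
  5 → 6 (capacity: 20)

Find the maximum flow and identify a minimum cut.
Max flow = 11, Min cut edges: (2,5), (4,5)

Maximum flow: 11
Minimum cut: (2,5), (4,5)
Partition: S = [0, 1, 2, 3, 4], T = [5, 6]

Max-flow min-cut theorem verified: both equal 11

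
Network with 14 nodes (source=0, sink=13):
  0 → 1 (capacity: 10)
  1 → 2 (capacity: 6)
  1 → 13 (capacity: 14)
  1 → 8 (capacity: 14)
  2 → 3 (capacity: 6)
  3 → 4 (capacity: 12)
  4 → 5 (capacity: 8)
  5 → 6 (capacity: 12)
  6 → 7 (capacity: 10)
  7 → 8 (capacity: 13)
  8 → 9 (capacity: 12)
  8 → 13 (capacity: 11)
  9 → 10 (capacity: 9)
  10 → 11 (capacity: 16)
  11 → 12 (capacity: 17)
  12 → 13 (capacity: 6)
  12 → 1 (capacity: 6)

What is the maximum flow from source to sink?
Maximum flow = 10

Max flow: 10

Flow assignment:
  0 → 1: 10/10
  1 → 13: 10/14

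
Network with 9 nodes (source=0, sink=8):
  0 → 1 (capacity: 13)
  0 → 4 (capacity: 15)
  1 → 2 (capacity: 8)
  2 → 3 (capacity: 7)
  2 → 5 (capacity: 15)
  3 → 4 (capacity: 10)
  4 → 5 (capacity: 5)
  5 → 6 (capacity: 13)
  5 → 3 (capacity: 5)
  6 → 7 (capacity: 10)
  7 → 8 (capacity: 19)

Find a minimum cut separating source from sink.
Min cut value = 10, edges: (6,7)

Min cut value: 10
Partition: S = [0, 1, 2, 3, 4, 5, 6], T = [7, 8]
Cut edges: (6,7)

By max-flow min-cut theorem, max flow = min cut = 10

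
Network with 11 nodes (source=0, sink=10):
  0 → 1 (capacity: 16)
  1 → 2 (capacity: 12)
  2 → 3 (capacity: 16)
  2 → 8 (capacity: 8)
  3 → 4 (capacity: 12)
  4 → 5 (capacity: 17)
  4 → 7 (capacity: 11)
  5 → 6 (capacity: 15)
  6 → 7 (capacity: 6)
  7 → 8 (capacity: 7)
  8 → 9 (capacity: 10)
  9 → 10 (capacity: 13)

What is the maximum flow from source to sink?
Maximum flow = 10

Max flow: 10

Flow assignment:
  0 → 1: 10/16
  1 → 2: 10/12
  2 → 3: 4/16
  2 → 8: 6/8
  3 → 4: 4/12
  4 → 7: 4/11
  7 → 8: 4/7
  8 → 9: 10/10
  9 → 10: 10/13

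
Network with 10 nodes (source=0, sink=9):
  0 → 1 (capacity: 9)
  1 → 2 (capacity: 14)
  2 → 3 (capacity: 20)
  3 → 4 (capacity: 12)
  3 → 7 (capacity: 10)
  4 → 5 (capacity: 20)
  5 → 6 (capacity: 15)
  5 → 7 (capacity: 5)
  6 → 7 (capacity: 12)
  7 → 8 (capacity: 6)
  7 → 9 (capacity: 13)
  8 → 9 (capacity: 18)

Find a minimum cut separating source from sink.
Min cut value = 9, edges: (0,1)

Min cut value: 9
Partition: S = [0], T = [1, 2, 3, 4, 5, 6, 7, 8, 9]
Cut edges: (0,1)

By max-flow min-cut theorem, max flow = min cut = 9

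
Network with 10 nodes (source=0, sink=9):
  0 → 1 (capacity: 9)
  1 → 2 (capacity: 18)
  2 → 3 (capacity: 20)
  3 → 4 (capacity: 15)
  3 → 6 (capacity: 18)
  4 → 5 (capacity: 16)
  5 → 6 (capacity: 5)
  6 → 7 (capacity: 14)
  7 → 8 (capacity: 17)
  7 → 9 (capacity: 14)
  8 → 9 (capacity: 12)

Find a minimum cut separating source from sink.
Min cut value = 9, edges: (0,1)

Min cut value: 9
Partition: S = [0], T = [1, 2, 3, 4, 5, 6, 7, 8, 9]
Cut edges: (0,1)

By max-flow min-cut theorem, max flow = min cut = 9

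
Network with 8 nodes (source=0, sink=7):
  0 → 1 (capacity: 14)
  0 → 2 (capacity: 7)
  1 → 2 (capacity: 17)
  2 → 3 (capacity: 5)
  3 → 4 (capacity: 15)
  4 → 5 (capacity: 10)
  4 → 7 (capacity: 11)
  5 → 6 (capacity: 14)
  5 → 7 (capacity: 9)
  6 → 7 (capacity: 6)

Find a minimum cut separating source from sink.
Min cut value = 5, edges: (2,3)

Min cut value: 5
Partition: S = [0, 1, 2], T = [3, 4, 5, 6, 7]
Cut edges: (2,3)

By max-flow min-cut theorem, max flow = min cut = 5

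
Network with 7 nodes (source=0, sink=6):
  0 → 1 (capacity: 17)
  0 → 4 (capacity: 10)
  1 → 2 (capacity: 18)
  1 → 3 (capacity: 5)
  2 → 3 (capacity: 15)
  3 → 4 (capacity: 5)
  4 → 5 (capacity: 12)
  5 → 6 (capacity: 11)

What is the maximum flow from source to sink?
Maximum flow = 11

Max flow: 11

Flow assignment:
  0 → 1: 5/17
  0 → 4: 6/10
  1 → 3: 5/5
  3 → 4: 5/5
  4 → 5: 11/12
  5 → 6: 11/11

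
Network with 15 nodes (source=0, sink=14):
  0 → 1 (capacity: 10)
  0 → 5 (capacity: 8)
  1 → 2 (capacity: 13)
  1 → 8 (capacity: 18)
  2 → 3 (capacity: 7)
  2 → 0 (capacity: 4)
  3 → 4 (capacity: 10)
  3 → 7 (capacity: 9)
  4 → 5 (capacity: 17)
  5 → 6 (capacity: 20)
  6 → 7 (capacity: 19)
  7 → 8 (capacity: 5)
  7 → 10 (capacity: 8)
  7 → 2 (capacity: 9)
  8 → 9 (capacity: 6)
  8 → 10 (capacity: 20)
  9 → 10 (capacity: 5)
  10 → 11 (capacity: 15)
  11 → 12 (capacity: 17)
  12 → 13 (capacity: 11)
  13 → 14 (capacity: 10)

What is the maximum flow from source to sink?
Maximum flow = 10

Max flow: 10

Flow assignment:
  0 → 1: 10/10
  0 → 5: 4/8
  1 → 8: 10/18
  2 → 0: 4/4
  5 → 6: 4/20
  6 → 7: 4/19
  7 → 2: 4/9
  8 → 10: 10/20
  10 → 11: 10/15
  11 → 12: 10/17
  12 → 13: 10/11
  13 → 14: 10/10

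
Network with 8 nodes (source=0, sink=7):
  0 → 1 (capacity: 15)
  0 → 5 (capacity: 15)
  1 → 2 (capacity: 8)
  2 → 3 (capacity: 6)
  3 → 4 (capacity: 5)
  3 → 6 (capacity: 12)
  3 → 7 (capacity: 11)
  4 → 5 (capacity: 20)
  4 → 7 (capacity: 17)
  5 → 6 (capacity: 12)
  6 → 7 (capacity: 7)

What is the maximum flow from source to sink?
Maximum flow = 13

Max flow: 13

Flow assignment:
  0 → 1: 6/15
  0 → 5: 7/15
  1 → 2: 6/8
  2 → 3: 6/6
  3 → 7: 6/11
  5 → 6: 7/12
  6 → 7: 7/7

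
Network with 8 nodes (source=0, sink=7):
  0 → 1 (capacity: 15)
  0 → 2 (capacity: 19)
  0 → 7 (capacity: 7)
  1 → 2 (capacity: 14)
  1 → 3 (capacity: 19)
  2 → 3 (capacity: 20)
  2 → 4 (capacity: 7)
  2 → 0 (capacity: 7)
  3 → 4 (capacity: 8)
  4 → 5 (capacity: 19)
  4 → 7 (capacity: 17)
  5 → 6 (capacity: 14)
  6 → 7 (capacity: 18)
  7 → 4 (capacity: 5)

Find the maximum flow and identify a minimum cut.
Max flow = 22, Min cut edges: (0,7), (2,4), (3,4)

Maximum flow: 22
Minimum cut: (0,7), (2,4), (3,4)
Partition: S = [0, 1, 2, 3], T = [4, 5, 6, 7]

Max-flow min-cut theorem verified: both equal 22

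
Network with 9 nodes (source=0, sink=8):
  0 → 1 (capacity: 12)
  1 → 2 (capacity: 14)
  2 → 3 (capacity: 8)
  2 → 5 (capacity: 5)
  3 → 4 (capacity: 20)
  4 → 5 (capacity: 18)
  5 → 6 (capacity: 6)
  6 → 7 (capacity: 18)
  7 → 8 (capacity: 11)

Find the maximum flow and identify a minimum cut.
Max flow = 6, Min cut edges: (5,6)

Maximum flow: 6
Minimum cut: (5,6)
Partition: S = [0, 1, 2, 3, 4, 5], T = [6, 7, 8]

Max-flow min-cut theorem verified: both equal 6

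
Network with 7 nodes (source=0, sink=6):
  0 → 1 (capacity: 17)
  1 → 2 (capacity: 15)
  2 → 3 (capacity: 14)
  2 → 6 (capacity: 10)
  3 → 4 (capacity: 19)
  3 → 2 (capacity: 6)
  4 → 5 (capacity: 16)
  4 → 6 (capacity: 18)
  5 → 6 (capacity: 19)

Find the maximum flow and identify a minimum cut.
Max flow = 15, Min cut edges: (1,2)

Maximum flow: 15
Minimum cut: (1,2)
Partition: S = [0, 1], T = [2, 3, 4, 5, 6]

Max-flow min-cut theorem verified: both equal 15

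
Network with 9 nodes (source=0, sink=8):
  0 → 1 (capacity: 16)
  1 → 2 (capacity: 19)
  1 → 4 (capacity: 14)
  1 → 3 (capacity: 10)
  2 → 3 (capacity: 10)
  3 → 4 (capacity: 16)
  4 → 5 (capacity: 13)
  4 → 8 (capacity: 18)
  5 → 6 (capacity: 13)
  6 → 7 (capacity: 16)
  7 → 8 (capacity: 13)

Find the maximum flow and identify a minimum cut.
Max flow = 16, Min cut edges: (0,1)

Maximum flow: 16
Minimum cut: (0,1)
Partition: S = [0], T = [1, 2, 3, 4, 5, 6, 7, 8]

Max-flow min-cut theorem verified: both equal 16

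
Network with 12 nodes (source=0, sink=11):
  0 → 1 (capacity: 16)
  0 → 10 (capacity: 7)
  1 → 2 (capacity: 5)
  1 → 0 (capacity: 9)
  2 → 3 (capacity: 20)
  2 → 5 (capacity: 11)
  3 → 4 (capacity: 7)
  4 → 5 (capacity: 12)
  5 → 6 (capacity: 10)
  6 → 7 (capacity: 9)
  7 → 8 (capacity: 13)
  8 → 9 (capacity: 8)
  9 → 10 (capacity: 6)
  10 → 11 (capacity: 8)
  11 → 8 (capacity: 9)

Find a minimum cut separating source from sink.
Min cut value = 8, edges: (10,11)

Min cut value: 8
Partition: S = [0, 1, 2, 3, 4, 5, 6, 7, 8, 9, 10], T = [11]
Cut edges: (10,11)

By max-flow min-cut theorem, max flow = min cut = 8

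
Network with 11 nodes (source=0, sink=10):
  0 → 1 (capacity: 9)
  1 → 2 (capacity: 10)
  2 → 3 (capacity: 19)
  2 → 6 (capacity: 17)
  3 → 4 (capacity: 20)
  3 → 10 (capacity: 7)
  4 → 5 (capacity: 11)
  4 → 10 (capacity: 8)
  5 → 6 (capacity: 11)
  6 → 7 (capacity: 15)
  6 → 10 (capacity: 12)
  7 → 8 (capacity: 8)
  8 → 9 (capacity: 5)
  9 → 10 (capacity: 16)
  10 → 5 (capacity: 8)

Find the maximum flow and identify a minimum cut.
Max flow = 9, Min cut edges: (0,1)

Maximum flow: 9
Minimum cut: (0,1)
Partition: S = [0], T = [1, 2, 3, 4, 5, 6, 7, 8, 9, 10]

Max-flow min-cut theorem verified: both equal 9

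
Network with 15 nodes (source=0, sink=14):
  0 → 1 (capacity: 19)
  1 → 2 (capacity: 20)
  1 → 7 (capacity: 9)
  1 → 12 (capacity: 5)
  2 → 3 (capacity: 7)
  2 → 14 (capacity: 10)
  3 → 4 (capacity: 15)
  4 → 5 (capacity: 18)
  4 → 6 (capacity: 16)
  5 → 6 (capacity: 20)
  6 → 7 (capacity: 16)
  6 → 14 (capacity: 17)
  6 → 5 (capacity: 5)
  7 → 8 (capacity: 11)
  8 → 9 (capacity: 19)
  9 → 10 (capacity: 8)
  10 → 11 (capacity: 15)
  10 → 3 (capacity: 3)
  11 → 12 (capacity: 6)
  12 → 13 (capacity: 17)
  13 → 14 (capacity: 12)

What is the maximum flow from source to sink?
Maximum flow = 19

Max flow: 19

Flow assignment:
  0 → 1: 19/19
  1 → 2: 14/20
  1 → 12: 5/5
  2 → 3: 4/7
  2 → 14: 10/10
  3 → 4: 4/15
  4 → 6: 4/16
  6 → 14: 4/17
  12 → 13: 5/17
  13 → 14: 5/12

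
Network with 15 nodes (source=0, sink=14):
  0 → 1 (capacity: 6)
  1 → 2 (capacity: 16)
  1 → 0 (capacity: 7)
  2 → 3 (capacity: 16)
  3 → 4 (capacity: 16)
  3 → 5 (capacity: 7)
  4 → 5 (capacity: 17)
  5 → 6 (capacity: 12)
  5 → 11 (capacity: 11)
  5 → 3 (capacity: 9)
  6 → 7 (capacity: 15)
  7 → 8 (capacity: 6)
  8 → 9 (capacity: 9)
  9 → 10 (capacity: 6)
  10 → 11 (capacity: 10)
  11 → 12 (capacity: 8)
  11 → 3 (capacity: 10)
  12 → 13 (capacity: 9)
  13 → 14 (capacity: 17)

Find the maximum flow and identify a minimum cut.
Max flow = 6, Min cut edges: (0,1)

Maximum flow: 6
Minimum cut: (0,1)
Partition: S = [0], T = [1, 2, 3, 4, 5, 6, 7, 8, 9, 10, 11, 12, 13, 14]

Max-flow min-cut theorem verified: both equal 6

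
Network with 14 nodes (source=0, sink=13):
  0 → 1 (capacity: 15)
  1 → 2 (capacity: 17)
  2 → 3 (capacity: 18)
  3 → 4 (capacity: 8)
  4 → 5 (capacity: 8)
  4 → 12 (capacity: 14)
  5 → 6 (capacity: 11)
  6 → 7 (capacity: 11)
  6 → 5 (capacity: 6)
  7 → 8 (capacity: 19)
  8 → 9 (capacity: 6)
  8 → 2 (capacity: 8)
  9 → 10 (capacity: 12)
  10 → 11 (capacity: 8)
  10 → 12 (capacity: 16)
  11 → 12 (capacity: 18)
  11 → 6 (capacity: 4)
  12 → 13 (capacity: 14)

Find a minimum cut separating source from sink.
Min cut value = 8, edges: (3,4)

Min cut value: 8
Partition: S = [0, 1, 2, 3], T = [4, 5, 6, 7, 8, 9, 10, 11, 12, 13]
Cut edges: (3,4)

By max-flow min-cut theorem, max flow = min cut = 8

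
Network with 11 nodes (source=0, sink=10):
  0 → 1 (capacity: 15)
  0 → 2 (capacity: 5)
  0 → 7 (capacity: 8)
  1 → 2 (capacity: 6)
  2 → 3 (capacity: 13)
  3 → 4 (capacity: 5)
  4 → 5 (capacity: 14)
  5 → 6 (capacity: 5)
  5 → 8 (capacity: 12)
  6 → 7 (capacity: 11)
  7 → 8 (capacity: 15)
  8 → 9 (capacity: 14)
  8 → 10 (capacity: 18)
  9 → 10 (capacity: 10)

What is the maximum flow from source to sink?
Maximum flow = 13

Max flow: 13

Flow assignment:
  0 → 1: 5/15
  0 → 7: 8/8
  1 → 2: 5/6
  2 → 3: 5/13
  3 → 4: 5/5
  4 → 5: 5/14
  5 → 8: 5/12
  7 → 8: 8/15
  8 → 10: 13/18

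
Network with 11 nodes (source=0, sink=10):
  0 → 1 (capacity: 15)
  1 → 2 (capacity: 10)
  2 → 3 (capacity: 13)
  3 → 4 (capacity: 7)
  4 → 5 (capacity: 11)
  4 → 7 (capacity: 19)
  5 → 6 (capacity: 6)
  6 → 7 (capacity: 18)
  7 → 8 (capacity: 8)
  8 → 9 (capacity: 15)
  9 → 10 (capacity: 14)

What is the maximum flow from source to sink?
Maximum flow = 7

Max flow: 7

Flow assignment:
  0 → 1: 7/15
  1 → 2: 7/10
  2 → 3: 7/13
  3 → 4: 7/7
  4 → 7: 7/19
  7 → 8: 7/8
  8 → 9: 7/15
  9 → 10: 7/14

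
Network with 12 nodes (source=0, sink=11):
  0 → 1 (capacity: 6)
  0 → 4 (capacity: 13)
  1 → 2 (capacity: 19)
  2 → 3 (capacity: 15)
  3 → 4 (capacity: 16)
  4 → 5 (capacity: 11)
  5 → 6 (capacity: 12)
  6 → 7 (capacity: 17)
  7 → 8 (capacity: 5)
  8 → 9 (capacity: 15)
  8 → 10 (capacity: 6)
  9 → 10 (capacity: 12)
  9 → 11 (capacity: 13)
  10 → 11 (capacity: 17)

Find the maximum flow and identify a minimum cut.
Max flow = 5, Min cut edges: (7,8)

Maximum flow: 5
Minimum cut: (7,8)
Partition: S = [0, 1, 2, 3, 4, 5, 6, 7], T = [8, 9, 10, 11]

Max-flow min-cut theorem verified: both equal 5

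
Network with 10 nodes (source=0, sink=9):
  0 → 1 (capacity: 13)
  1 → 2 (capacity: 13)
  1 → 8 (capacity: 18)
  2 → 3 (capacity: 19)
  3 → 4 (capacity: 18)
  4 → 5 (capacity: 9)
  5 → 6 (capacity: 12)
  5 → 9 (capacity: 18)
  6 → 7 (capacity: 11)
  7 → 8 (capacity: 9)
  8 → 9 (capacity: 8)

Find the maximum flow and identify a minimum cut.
Max flow = 13, Min cut edges: (0,1)

Maximum flow: 13
Minimum cut: (0,1)
Partition: S = [0], T = [1, 2, 3, 4, 5, 6, 7, 8, 9]

Max-flow min-cut theorem verified: both equal 13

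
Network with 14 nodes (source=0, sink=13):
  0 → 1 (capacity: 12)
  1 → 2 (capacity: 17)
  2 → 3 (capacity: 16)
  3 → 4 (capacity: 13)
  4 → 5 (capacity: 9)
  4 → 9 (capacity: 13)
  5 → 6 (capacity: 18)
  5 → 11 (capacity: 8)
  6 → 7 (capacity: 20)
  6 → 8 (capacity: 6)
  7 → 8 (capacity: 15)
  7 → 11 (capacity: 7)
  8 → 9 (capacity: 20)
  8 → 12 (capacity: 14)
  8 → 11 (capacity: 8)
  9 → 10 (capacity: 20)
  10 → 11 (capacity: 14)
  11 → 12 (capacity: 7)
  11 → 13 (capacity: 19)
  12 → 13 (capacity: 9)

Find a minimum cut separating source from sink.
Min cut value = 12, edges: (0,1)

Min cut value: 12
Partition: S = [0], T = [1, 2, 3, 4, 5, 6, 7, 8, 9, 10, 11, 12, 13]
Cut edges: (0,1)

By max-flow min-cut theorem, max flow = min cut = 12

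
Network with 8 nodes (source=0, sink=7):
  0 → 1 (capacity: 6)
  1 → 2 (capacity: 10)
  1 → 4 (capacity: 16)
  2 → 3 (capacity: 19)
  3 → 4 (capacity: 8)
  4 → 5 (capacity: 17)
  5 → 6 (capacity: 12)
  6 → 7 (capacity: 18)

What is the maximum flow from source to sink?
Maximum flow = 6

Max flow: 6

Flow assignment:
  0 → 1: 6/6
  1 → 4: 6/16
  4 → 5: 6/17
  5 → 6: 6/12
  6 → 7: 6/18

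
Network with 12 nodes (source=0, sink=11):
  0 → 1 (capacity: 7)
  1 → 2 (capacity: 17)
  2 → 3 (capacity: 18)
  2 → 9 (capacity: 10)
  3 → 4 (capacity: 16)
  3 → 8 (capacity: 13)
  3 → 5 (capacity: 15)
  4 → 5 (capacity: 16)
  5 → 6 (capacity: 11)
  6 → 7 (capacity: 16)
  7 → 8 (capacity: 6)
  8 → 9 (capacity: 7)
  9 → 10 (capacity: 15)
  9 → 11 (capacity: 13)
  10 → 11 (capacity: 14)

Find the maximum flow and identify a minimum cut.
Max flow = 7, Min cut edges: (0,1)

Maximum flow: 7
Minimum cut: (0,1)
Partition: S = [0], T = [1, 2, 3, 4, 5, 6, 7, 8, 9, 10, 11]

Max-flow min-cut theorem verified: both equal 7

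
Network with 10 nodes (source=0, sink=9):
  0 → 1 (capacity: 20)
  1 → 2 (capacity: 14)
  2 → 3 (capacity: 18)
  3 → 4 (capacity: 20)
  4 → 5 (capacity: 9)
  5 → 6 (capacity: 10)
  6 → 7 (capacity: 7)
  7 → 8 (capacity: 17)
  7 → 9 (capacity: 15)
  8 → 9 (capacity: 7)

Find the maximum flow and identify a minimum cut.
Max flow = 7, Min cut edges: (6,7)

Maximum flow: 7
Minimum cut: (6,7)
Partition: S = [0, 1, 2, 3, 4, 5, 6], T = [7, 8, 9]

Max-flow min-cut theorem verified: both equal 7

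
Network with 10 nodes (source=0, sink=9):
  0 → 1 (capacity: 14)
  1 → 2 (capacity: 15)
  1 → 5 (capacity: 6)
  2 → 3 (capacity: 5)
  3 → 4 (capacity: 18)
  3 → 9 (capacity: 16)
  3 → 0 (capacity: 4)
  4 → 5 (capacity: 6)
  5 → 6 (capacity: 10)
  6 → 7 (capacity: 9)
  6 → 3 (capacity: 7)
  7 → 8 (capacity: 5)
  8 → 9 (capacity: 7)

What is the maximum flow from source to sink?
Maximum flow = 11

Max flow: 11

Flow assignment:
  0 → 1: 11/14
  1 → 2: 5/15
  1 → 5: 6/6
  2 → 3: 5/5
  3 → 9: 11/16
  5 → 6: 6/10
  6 → 3: 6/7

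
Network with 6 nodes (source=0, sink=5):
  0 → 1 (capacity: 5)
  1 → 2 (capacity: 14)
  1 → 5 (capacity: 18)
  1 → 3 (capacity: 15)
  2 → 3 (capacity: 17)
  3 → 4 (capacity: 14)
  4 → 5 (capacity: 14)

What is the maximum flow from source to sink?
Maximum flow = 5

Max flow: 5

Flow assignment:
  0 → 1: 5/5
  1 → 5: 5/18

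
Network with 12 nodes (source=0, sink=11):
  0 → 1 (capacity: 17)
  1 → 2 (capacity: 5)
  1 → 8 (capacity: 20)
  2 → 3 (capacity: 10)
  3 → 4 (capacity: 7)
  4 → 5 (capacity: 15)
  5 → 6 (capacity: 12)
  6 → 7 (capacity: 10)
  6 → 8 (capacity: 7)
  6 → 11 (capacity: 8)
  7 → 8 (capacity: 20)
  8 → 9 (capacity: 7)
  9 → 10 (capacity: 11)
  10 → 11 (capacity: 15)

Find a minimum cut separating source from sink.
Min cut value = 12, edges: (1,2), (8,9)

Min cut value: 12
Partition: S = [0, 1, 7, 8], T = [2, 3, 4, 5, 6, 9, 10, 11]
Cut edges: (1,2), (8,9)

By max-flow min-cut theorem, max flow = min cut = 12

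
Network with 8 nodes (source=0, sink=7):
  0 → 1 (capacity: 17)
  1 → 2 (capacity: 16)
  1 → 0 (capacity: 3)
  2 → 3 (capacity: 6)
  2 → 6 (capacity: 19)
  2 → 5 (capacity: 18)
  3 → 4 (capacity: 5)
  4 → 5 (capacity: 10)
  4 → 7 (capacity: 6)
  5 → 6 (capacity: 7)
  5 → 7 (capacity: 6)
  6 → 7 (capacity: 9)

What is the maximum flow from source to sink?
Maximum flow = 16

Max flow: 16

Flow assignment:
  0 → 1: 16/17
  1 → 2: 16/16
  2 → 3: 1/6
  2 → 6: 9/19
  2 → 5: 6/18
  3 → 4: 1/5
  4 → 7: 1/6
  5 → 7: 6/6
  6 → 7: 9/9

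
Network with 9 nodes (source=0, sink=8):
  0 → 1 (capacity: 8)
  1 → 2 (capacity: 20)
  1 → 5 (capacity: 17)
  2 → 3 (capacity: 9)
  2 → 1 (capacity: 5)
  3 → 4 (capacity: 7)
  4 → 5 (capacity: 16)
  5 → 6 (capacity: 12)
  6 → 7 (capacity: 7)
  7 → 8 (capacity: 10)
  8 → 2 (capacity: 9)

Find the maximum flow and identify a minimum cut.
Max flow = 7, Min cut edges: (6,7)

Maximum flow: 7
Minimum cut: (6,7)
Partition: S = [0, 1, 2, 3, 4, 5, 6], T = [7, 8]

Max-flow min-cut theorem verified: both equal 7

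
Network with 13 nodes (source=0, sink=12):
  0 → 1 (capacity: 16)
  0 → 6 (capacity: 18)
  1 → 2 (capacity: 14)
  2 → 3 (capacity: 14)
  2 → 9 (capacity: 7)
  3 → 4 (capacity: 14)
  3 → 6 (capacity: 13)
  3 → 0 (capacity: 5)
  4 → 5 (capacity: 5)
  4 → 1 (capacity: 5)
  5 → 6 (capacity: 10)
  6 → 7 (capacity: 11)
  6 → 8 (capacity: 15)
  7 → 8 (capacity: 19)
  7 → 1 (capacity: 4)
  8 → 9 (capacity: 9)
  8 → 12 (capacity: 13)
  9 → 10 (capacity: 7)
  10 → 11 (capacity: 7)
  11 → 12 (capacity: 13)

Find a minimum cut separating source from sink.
Min cut value = 20, edges: (8,12), (10,11)

Min cut value: 20
Partition: S = [0, 1, 2, 3, 4, 5, 6, 7, 8, 9, 10], T = [11, 12]
Cut edges: (8,12), (10,11)

By max-flow min-cut theorem, max flow = min cut = 20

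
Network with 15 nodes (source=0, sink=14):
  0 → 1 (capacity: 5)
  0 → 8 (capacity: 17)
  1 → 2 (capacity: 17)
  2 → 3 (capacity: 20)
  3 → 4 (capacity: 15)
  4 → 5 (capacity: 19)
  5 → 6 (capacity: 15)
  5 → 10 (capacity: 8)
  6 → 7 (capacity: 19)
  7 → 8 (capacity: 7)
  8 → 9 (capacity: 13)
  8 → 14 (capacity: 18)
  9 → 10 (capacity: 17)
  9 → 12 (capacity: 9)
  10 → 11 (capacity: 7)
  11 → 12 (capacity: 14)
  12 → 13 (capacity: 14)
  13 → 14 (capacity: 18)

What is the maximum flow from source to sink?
Maximum flow = 22

Max flow: 22

Flow assignment:
  0 → 1: 5/5
  0 → 8: 17/17
  1 → 2: 5/17
  2 → 3: 5/20
  3 → 4: 5/15
  4 → 5: 5/19
  5 → 6: 1/15
  5 → 10: 4/8
  6 → 7: 1/19
  7 → 8: 1/7
  8 → 14: 18/18
  10 → 11: 4/7
  11 → 12: 4/14
  12 → 13: 4/14
  13 → 14: 4/18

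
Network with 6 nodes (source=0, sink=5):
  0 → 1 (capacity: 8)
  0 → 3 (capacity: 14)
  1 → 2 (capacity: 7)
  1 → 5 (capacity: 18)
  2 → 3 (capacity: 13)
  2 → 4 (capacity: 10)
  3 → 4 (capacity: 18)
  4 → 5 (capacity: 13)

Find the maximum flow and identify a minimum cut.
Max flow = 21, Min cut edges: (0,1), (4,5)

Maximum flow: 21
Minimum cut: (0,1), (4,5)
Partition: S = [0, 2, 3, 4], T = [1, 5]

Max-flow min-cut theorem verified: both equal 21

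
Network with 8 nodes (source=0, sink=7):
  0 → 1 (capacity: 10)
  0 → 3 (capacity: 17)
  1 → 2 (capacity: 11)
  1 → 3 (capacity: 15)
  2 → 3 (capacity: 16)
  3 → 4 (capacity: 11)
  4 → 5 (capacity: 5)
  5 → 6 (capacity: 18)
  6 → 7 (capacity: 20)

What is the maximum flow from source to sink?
Maximum flow = 5

Max flow: 5

Flow assignment:
  0 → 3: 5/17
  3 → 4: 5/11
  4 → 5: 5/5
  5 → 6: 5/18
  6 → 7: 5/20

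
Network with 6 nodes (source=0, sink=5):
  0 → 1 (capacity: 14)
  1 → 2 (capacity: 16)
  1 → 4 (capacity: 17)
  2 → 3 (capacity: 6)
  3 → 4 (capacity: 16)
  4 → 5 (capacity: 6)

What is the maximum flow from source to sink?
Maximum flow = 6

Max flow: 6

Flow assignment:
  0 → 1: 6/14
  1 → 4: 6/17
  4 → 5: 6/6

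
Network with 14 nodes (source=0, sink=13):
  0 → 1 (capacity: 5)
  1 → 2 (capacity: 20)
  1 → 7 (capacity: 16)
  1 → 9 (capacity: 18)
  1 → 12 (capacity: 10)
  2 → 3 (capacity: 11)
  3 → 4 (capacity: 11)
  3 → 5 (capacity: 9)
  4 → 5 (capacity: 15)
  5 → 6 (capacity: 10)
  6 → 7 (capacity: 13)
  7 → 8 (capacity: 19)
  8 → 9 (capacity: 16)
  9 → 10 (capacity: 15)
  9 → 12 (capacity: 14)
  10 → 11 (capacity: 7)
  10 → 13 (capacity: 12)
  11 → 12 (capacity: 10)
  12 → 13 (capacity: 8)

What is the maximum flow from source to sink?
Maximum flow = 5

Max flow: 5

Flow assignment:
  0 → 1: 5/5
  1 → 12: 5/10
  12 → 13: 5/8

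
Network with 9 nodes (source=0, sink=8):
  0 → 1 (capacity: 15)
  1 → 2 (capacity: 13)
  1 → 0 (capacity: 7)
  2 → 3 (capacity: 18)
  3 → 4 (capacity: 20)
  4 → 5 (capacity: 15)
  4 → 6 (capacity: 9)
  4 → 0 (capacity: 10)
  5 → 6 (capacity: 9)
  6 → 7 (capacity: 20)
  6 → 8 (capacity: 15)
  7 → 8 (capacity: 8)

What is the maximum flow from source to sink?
Maximum flow = 13

Max flow: 13

Flow assignment:
  0 → 1: 13/15
  1 → 2: 13/13
  2 → 3: 13/18
  3 → 4: 13/20
  4 → 5: 4/15
  4 → 6: 9/9
  5 → 6: 4/9
  6 → 8: 13/15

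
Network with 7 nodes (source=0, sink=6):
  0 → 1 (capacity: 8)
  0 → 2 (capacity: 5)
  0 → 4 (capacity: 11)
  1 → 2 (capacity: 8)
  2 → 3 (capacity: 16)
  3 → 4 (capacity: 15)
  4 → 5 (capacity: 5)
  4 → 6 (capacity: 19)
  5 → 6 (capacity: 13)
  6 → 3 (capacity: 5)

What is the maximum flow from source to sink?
Maximum flow = 24

Max flow: 24

Flow assignment:
  0 → 1: 8/8
  0 → 2: 5/5
  0 → 4: 11/11
  1 → 2: 8/8
  2 → 3: 13/16
  3 → 4: 13/15
  4 → 5: 5/5
  4 → 6: 19/19
  5 → 6: 5/13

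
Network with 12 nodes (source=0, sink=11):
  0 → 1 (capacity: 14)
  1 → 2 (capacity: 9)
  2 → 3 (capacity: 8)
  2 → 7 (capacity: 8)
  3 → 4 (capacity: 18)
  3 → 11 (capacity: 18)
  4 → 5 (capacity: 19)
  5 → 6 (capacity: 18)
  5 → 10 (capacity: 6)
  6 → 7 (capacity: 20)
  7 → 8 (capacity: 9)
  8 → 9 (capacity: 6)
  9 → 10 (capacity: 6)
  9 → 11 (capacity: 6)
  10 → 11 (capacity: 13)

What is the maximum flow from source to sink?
Maximum flow = 9

Max flow: 9

Flow assignment:
  0 → 1: 9/14
  1 → 2: 9/9
  2 → 3: 8/8
  2 → 7: 1/8
  3 → 11: 8/18
  7 → 8: 1/9
  8 → 9: 1/6
  9 → 11: 1/6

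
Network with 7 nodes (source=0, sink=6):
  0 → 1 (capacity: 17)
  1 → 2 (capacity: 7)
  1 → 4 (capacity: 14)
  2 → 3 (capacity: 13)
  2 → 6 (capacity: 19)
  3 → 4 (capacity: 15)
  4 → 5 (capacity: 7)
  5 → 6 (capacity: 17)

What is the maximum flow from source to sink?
Maximum flow = 14

Max flow: 14

Flow assignment:
  0 → 1: 14/17
  1 → 2: 7/7
  1 → 4: 7/14
  2 → 6: 7/19
  4 → 5: 7/7
  5 → 6: 7/17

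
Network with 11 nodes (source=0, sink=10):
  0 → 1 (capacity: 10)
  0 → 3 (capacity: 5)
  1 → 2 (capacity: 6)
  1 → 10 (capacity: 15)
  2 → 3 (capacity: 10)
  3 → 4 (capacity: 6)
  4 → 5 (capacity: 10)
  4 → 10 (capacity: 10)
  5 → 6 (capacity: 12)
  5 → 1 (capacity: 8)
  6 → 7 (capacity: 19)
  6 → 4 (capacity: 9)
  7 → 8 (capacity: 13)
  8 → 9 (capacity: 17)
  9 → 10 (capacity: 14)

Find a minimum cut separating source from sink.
Min cut value = 15, edges: (0,1), (0,3)

Min cut value: 15
Partition: S = [0], T = [1, 2, 3, 4, 5, 6, 7, 8, 9, 10]
Cut edges: (0,1), (0,3)

By max-flow min-cut theorem, max flow = min cut = 15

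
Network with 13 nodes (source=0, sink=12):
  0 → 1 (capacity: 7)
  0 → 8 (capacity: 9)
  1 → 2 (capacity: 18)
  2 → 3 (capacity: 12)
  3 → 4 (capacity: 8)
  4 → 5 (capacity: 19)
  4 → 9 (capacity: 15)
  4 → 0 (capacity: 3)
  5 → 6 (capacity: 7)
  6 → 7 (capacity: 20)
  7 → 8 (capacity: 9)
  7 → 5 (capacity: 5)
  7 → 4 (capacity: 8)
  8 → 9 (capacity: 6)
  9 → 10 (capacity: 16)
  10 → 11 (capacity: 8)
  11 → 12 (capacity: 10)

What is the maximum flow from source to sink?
Maximum flow = 8

Max flow: 8

Flow assignment:
  0 → 1: 5/7
  0 → 8: 6/9
  1 → 2: 5/18
  2 → 3: 5/12
  3 → 4: 5/8
  4 → 9: 2/15
  4 → 0: 3/3
  8 → 9: 6/6
  9 → 10: 8/16
  10 → 11: 8/8
  11 → 12: 8/10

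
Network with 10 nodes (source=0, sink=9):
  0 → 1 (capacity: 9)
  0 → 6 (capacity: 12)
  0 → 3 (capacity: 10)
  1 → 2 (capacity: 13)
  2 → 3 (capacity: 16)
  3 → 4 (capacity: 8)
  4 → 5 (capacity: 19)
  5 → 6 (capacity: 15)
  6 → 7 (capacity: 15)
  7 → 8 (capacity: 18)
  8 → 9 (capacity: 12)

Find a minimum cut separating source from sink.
Min cut value = 12, edges: (8,9)

Min cut value: 12
Partition: S = [0, 1, 2, 3, 4, 5, 6, 7, 8], T = [9]
Cut edges: (8,9)

By max-flow min-cut theorem, max flow = min cut = 12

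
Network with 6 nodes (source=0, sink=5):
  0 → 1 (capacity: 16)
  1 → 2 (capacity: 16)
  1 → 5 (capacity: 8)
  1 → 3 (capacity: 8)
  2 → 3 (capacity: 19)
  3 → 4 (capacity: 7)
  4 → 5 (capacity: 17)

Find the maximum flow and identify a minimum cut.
Max flow = 15, Min cut edges: (1,5), (3,4)

Maximum flow: 15
Minimum cut: (1,5), (3,4)
Partition: S = [0, 1, 2, 3], T = [4, 5]

Max-flow min-cut theorem verified: both equal 15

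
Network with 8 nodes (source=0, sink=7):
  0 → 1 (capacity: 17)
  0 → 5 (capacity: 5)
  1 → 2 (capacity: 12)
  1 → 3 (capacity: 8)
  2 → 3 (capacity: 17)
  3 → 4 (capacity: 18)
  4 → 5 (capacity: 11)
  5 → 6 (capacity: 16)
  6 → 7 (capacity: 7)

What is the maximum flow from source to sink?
Maximum flow = 7

Max flow: 7

Flow assignment:
  0 → 1: 7/17
  1 → 2: 7/12
  2 → 3: 7/17
  3 → 4: 7/18
  4 → 5: 7/11
  5 → 6: 7/16
  6 → 7: 7/7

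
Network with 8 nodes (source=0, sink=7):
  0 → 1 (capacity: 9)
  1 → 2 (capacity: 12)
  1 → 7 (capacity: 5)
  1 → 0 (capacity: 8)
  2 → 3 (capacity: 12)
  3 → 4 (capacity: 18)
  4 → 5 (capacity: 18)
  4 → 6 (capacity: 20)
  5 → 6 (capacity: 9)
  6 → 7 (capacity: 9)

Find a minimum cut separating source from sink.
Min cut value = 9, edges: (0,1)

Min cut value: 9
Partition: S = [0], T = [1, 2, 3, 4, 5, 6, 7]
Cut edges: (0,1)

By max-flow min-cut theorem, max flow = min cut = 9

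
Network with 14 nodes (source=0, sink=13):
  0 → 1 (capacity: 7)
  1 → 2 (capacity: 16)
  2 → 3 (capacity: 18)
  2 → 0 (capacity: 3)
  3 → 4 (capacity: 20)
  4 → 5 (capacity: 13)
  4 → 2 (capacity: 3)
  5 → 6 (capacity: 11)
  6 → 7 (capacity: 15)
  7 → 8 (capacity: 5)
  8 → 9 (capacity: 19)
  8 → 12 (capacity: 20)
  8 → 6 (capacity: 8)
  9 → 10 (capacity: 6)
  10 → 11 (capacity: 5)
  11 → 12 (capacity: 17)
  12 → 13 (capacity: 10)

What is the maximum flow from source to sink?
Maximum flow = 5

Max flow: 5

Flow assignment:
  0 → 1: 7/7
  1 → 2: 7/16
  2 → 3: 7/18
  2 → 0: 2/3
  3 → 4: 7/20
  4 → 5: 5/13
  4 → 2: 2/3
  5 → 6: 5/11
  6 → 7: 5/15
  7 → 8: 5/5
  8 → 12: 5/20
  12 → 13: 5/10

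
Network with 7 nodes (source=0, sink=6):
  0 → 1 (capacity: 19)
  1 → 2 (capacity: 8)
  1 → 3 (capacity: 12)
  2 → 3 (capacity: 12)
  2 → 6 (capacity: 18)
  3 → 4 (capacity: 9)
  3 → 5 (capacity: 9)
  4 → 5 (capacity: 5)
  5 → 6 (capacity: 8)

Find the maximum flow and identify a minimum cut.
Max flow = 16, Min cut edges: (1,2), (5,6)

Maximum flow: 16
Minimum cut: (1,2), (5,6)
Partition: S = [0, 1, 3, 4, 5], T = [2, 6]

Max-flow min-cut theorem verified: both equal 16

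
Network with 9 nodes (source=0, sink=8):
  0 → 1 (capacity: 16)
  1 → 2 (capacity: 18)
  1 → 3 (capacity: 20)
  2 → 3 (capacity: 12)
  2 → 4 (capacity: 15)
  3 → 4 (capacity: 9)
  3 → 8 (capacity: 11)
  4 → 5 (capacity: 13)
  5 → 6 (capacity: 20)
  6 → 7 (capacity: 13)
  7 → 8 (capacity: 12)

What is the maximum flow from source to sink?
Maximum flow = 16

Max flow: 16

Flow assignment:
  0 → 1: 16/16
  1 → 2: 5/18
  1 → 3: 11/20
  2 → 4: 5/15
  3 → 8: 11/11
  4 → 5: 5/13
  5 → 6: 5/20
  6 → 7: 5/13
  7 → 8: 5/12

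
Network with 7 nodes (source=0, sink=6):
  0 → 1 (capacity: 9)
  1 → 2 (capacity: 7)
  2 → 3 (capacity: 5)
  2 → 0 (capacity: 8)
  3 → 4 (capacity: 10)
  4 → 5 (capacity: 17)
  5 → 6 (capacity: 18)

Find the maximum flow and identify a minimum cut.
Max flow = 5, Min cut edges: (2,3)

Maximum flow: 5
Minimum cut: (2,3)
Partition: S = [0, 1, 2], T = [3, 4, 5, 6]

Max-flow min-cut theorem verified: both equal 5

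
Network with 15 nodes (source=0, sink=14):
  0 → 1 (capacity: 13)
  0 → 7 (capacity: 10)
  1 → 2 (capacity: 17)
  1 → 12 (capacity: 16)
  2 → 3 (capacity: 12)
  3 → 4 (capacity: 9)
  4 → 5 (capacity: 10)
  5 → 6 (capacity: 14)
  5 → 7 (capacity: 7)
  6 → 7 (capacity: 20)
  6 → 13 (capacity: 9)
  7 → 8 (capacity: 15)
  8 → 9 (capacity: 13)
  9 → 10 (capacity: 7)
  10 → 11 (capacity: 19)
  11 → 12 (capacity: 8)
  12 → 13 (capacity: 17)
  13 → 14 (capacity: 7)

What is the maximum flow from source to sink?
Maximum flow = 7

Max flow: 7

Flow assignment:
  0 → 1: 3/13
  0 → 7: 4/10
  1 → 2: 3/17
  2 → 3: 3/12
  3 → 4: 3/9
  4 → 5: 3/10
  5 → 6: 3/14
  6 → 7: 3/20
  7 → 8: 7/15
  8 → 9: 7/13
  9 → 10: 7/7
  10 → 11: 7/19
  11 → 12: 7/8
  12 → 13: 7/17
  13 → 14: 7/7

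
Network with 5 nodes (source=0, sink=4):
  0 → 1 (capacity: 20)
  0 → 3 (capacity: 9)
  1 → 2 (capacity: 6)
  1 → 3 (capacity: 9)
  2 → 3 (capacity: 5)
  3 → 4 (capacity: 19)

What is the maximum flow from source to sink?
Maximum flow = 19

Max flow: 19

Flow assignment:
  0 → 1: 14/20
  0 → 3: 5/9
  1 → 2: 5/6
  1 → 3: 9/9
  2 → 3: 5/5
  3 → 4: 19/19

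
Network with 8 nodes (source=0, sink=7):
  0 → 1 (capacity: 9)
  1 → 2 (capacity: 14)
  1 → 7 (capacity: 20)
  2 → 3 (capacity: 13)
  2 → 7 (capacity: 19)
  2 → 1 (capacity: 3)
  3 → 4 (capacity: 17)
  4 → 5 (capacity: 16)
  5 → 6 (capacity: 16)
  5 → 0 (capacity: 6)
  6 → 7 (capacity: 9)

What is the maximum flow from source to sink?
Maximum flow = 9

Max flow: 9

Flow assignment:
  0 → 1: 9/9
  1 → 7: 9/20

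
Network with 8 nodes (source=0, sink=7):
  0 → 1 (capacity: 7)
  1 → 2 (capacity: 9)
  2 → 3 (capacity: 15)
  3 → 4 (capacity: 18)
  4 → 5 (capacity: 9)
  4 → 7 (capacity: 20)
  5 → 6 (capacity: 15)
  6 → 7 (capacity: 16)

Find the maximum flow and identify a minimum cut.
Max flow = 7, Min cut edges: (0,1)

Maximum flow: 7
Minimum cut: (0,1)
Partition: S = [0], T = [1, 2, 3, 4, 5, 6, 7]

Max-flow min-cut theorem verified: both equal 7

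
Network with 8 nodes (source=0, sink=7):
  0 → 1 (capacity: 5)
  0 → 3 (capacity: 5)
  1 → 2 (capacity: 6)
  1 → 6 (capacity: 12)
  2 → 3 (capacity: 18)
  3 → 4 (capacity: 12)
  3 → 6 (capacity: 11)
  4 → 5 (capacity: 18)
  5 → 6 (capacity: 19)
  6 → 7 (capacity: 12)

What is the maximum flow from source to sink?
Maximum flow = 10

Max flow: 10

Flow assignment:
  0 → 1: 5/5
  0 → 3: 5/5
  1 → 6: 5/12
  3 → 6: 5/11
  6 → 7: 10/12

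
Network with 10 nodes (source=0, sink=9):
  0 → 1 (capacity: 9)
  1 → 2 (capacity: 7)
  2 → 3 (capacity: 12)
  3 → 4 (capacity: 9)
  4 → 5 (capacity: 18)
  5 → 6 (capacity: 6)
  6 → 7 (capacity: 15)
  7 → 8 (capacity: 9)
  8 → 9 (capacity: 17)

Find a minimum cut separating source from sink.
Min cut value = 6, edges: (5,6)

Min cut value: 6
Partition: S = [0, 1, 2, 3, 4, 5], T = [6, 7, 8, 9]
Cut edges: (5,6)

By max-flow min-cut theorem, max flow = min cut = 6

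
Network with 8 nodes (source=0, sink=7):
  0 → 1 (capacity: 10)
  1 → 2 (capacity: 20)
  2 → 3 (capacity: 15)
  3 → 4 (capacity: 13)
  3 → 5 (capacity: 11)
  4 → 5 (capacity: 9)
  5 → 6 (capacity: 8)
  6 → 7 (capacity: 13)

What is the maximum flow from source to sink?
Maximum flow = 8

Max flow: 8

Flow assignment:
  0 → 1: 8/10
  1 → 2: 8/20
  2 → 3: 8/15
  3 → 5: 8/11
  5 → 6: 8/8
  6 → 7: 8/13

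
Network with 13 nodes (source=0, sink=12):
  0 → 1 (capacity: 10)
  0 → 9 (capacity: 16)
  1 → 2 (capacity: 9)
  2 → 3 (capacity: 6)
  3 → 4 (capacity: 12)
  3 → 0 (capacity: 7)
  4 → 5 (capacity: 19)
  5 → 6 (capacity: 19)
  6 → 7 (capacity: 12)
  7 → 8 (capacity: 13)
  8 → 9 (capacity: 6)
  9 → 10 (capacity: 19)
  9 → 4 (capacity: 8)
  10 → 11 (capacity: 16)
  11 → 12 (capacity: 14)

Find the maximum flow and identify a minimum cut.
Max flow = 14, Min cut edges: (11,12)

Maximum flow: 14
Minimum cut: (11,12)
Partition: S = [0, 1, 2, 3, 4, 5, 6, 7, 8, 9, 10, 11], T = [12]

Max-flow min-cut theorem verified: both equal 14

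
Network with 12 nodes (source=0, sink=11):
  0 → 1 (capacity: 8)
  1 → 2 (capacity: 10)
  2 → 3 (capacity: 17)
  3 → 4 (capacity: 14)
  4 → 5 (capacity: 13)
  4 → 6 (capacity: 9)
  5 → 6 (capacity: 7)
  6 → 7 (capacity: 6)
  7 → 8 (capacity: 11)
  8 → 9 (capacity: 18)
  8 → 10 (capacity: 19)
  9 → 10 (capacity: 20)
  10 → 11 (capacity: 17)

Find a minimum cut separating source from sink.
Min cut value = 6, edges: (6,7)

Min cut value: 6
Partition: S = [0, 1, 2, 3, 4, 5, 6], T = [7, 8, 9, 10, 11]
Cut edges: (6,7)

By max-flow min-cut theorem, max flow = min cut = 6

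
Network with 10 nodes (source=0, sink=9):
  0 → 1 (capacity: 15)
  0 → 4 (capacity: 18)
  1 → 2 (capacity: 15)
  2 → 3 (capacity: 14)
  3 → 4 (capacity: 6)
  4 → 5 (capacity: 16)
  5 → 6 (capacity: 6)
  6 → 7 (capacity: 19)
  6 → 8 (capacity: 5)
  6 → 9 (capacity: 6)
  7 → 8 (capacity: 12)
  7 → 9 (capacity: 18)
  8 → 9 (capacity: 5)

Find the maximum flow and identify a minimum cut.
Max flow = 6, Min cut edges: (5,6)

Maximum flow: 6
Minimum cut: (5,6)
Partition: S = [0, 1, 2, 3, 4, 5], T = [6, 7, 8, 9]

Max-flow min-cut theorem verified: both equal 6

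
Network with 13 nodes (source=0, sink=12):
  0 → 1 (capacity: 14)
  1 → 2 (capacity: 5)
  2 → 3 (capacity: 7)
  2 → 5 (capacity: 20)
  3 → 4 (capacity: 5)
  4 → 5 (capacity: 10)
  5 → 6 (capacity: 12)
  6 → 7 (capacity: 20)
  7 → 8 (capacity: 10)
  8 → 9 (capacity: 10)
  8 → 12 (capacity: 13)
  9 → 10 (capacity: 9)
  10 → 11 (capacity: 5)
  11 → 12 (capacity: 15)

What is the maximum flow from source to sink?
Maximum flow = 5

Max flow: 5

Flow assignment:
  0 → 1: 5/14
  1 → 2: 5/5
  2 → 5: 5/20
  5 → 6: 5/12
  6 → 7: 5/20
  7 → 8: 5/10
  8 → 12: 5/13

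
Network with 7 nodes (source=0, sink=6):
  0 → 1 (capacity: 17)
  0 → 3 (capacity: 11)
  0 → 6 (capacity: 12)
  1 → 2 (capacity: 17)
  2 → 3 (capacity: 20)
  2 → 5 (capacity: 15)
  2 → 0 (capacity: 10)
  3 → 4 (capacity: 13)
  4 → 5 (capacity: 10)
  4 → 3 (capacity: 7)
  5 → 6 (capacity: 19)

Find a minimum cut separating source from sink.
Min cut value = 31, edges: (0,6), (5,6)

Min cut value: 31
Partition: S = [0, 1, 2, 3, 4, 5], T = [6]
Cut edges: (0,6), (5,6)

By max-flow min-cut theorem, max flow = min cut = 31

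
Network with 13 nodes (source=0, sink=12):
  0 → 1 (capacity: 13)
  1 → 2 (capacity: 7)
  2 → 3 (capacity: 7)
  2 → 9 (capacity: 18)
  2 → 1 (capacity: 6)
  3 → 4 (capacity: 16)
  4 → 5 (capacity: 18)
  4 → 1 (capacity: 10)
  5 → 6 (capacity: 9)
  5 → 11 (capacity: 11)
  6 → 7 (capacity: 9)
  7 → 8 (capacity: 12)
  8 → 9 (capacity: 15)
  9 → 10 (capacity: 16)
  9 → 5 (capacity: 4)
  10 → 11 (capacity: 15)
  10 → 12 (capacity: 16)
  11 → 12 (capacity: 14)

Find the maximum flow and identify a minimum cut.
Max flow = 7, Min cut edges: (1,2)

Maximum flow: 7
Minimum cut: (1,2)
Partition: S = [0, 1], T = [2, 3, 4, 5, 6, 7, 8, 9, 10, 11, 12]

Max-flow min-cut theorem verified: both equal 7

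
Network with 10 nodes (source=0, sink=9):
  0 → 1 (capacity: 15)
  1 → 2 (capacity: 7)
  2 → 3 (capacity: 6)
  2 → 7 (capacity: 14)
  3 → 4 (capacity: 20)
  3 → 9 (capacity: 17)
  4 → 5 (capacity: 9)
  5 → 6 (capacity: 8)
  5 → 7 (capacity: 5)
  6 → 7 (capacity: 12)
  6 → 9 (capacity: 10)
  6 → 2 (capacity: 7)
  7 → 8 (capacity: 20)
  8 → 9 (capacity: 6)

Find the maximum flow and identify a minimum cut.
Max flow = 7, Min cut edges: (1,2)

Maximum flow: 7
Minimum cut: (1,2)
Partition: S = [0, 1], T = [2, 3, 4, 5, 6, 7, 8, 9]

Max-flow min-cut theorem verified: both equal 7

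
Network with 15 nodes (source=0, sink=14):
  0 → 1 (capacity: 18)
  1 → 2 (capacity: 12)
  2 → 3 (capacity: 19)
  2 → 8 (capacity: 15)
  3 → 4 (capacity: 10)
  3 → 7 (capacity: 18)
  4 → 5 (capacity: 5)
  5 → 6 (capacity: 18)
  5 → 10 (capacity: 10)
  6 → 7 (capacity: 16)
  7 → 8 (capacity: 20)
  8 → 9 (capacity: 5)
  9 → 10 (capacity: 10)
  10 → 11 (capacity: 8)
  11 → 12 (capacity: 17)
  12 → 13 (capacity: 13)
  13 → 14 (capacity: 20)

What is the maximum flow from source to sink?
Maximum flow = 8

Max flow: 8

Flow assignment:
  0 → 1: 8/18
  1 → 2: 8/12
  2 → 3: 3/19
  2 → 8: 5/15
  3 → 4: 3/10
  4 → 5: 3/5
  5 → 10: 3/10
  8 → 9: 5/5
  9 → 10: 5/10
  10 → 11: 8/8
  11 → 12: 8/17
  12 → 13: 8/13
  13 → 14: 8/20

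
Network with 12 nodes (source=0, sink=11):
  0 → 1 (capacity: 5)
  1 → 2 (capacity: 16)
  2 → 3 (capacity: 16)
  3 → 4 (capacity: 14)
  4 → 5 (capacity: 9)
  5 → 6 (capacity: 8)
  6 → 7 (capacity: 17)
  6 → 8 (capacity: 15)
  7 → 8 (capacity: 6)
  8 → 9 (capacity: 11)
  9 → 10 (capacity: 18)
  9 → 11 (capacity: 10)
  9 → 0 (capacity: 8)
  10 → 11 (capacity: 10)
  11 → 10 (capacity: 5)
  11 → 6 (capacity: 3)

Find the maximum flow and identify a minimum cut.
Max flow = 5, Min cut edges: (0,1)

Maximum flow: 5
Minimum cut: (0,1)
Partition: S = [0], T = [1, 2, 3, 4, 5, 6, 7, 8, 9, 10, 11]

Max-flow min-cut theorem verified: both equal 5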